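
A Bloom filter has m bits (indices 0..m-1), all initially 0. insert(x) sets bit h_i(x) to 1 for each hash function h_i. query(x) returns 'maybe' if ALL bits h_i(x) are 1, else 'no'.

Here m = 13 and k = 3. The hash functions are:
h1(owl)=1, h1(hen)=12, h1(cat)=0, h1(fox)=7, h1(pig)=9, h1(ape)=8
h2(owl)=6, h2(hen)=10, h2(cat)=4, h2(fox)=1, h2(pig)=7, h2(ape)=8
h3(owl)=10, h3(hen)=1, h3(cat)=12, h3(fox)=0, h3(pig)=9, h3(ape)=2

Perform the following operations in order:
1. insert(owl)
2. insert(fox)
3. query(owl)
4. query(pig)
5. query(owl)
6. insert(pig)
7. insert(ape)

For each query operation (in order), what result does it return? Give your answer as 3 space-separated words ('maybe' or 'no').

Start: bits=0000000000000
Op 1: insert owl -> sets bits 1 6 10 -> bits=0100001000100
Op 2: insert fox -> sets bits 0 1 7 -> bits=1100001100100
Op 3: query owl -> checks bit1=1, bit6=1, bit10=1 (all 1) -> maybe
Op 4: query pig -> checks bit7=1, bit9=0 (has a 0) -> no
Op 5: query owl -> checks bit1=1, bit6=1, bit10=1 (all 1) -> maybe
Op 6: insert pig -> sets bits 7 9 -> bits=1100001101100
Op 7: insert ape -> sets bits 2 8 -> bits=1110001111100
Query results in order: maybe no maybe

Answer: maybe no maybe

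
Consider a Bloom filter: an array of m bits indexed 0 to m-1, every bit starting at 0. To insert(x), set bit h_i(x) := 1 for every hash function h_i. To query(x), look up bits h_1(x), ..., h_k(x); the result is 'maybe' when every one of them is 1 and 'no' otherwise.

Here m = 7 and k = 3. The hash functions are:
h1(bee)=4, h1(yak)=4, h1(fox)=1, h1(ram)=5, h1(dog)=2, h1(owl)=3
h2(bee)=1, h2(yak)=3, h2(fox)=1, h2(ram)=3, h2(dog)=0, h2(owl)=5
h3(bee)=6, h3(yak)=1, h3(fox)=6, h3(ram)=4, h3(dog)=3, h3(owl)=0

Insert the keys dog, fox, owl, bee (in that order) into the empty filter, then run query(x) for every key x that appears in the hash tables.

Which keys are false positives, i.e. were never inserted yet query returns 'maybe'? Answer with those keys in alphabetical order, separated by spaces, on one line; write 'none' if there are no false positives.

Start: bits=0000000
After insert 'dog': sets bits 0 2 3 -> bits=1011000
After insert 'fox': sets bits 1 6 -> bits=1111001
After insert 'owl': sets bits 0 3 5 -> bits=1111011
After insert 'bee': sets bits 1 4 6 -> bits=1111111
Not inserted: ram yak — query each against bits=1111111:
query ram: checks bit3=1, bit4=1, bit5=1 (all 1) -> maybe => FALSE POSITIVE
query yak: checks bit1=1, bit3=1, bit4=1 (all 1) -> maybe => FALSE POSITIVE
False positives (alphabetical): ram yak

Answer: ram yak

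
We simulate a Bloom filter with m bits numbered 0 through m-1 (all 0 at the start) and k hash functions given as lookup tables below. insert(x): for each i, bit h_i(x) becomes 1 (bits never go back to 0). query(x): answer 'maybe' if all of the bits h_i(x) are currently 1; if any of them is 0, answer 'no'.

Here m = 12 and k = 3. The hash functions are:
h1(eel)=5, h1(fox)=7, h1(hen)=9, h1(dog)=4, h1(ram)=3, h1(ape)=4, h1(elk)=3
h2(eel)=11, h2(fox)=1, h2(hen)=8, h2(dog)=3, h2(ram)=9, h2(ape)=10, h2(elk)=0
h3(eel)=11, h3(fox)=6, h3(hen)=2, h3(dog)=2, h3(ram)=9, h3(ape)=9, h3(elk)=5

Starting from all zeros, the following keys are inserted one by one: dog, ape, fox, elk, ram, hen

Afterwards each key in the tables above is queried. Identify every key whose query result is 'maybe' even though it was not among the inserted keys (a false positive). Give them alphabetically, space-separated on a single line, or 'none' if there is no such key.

Start: bits=000000000000
After insert 'dog': sets bits 2 3 4 -> bits=001110000000
After insert 'ape': sets bits 4 9 10 -> bits=001110000110
After insert 'fox': sets bits 1 6 7 -> bits=011110110110
After insert 'elk': sets bits 0 3 5 -> bits=111111110110
After insert 'ram': sets bits 3 9 -> bits=111111110110
After insert 'hen': sets bits 2 8 9 -> bits=111111111110
Not inserted: eel — query each against bits=111111111110:
query eel: checks bit5=1, bit11=0 (has a 0) -> no => not a false positive
False positives (alphabetical): none

Answer: none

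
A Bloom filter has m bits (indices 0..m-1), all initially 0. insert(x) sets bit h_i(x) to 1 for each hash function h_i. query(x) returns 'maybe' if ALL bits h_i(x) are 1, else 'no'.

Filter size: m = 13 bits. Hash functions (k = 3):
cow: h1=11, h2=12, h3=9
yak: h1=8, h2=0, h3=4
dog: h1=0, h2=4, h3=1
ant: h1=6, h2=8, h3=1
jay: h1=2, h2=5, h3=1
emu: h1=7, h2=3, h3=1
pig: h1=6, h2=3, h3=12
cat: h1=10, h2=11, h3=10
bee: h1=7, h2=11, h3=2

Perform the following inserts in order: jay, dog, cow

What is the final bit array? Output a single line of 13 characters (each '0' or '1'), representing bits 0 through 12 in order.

Start: bits=0000000000000
After insert 'jay': sets bits 1 2 5 -> bits=0110010000000
After insert 'dog': sets bits 0 1 4 -> bits=1110110000000
After insert 'cow': sets bits 9 11 12 -> bits=1110110001011

Answer: 1110110001011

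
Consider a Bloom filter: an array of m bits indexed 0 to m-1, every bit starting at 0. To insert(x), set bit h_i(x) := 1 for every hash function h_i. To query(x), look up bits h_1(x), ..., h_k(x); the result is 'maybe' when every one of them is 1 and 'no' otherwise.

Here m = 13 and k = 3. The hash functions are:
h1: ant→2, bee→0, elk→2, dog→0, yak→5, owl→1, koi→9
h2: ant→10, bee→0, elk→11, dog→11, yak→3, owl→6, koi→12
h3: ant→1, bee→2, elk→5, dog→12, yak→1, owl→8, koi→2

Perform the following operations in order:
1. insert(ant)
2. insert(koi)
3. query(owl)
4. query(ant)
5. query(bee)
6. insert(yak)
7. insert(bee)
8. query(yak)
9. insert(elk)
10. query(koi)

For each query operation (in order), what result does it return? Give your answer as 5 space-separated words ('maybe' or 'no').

Answer: no maybe no maybe maybe

Derivation:
Start: bits=0000000000000
Op 1: insert ant -> sets bits 1 2 10 -> bits=0110000000100
Op 2: insert koi -> sets bits 2 9 12 -> bits=0110000001101
Op 3: query owl -> checks bit1=1, bit6=0, bit8=0 (has a 0) -> no
Op 4: query ant -> checks bit1=1, bit2=1, bit10=1 (all 1) -> maybe
Op 5: query bee -> checks bit0=0, bit2=1 (has a 0) -> no
Op 6: insert yak -> sets bits 1 3 5 -> bits=0111010001101
Op 7: insert bee -> sets bits 0 2 -> bits=1111010001101
Op 8: query yak -> checks bit1=1, bit3=1, bit5=1 (all 1) -> maybe
Op 9: insert elk -> sets bits 2 5 11 -> bits=1111010001111
Op 10: query koi -> checks bit2=1, bit9=1, bit12=1 (all 1) -> maybe
Query results in order: no maybe no maybe maybe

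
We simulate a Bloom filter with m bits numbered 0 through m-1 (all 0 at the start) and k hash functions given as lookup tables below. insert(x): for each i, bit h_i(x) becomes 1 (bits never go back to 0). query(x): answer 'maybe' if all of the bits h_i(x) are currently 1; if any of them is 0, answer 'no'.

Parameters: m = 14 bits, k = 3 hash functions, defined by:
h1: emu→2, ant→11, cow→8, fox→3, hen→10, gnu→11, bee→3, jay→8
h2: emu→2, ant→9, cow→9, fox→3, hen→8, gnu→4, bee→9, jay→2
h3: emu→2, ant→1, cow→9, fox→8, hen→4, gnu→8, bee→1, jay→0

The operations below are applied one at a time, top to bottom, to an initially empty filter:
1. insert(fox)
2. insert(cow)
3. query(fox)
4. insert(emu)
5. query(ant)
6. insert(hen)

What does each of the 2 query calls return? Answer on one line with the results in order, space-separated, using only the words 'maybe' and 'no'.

Start: bits=00000000000000
Op 1: insert fox -> sets bits 3 8 -> bits=00010000100000
Op 2: insert cow -> sets bits 8 9 -> bits=00010000110000
Op 3: query fox -> checks bit3=1, bit8=1 (all 1) -> maybe
Op 4: insert emu -> sets bits 2 -> bits=00110000110000
Op 5: query ant -> checks bit1=0, bit9=1, bit11=0 (has a 0) -> no
Op 6: insert hen -> sets bits 4 8 10 -> bits=00111000111000
Query results in order: maybe no

Answer: maybe no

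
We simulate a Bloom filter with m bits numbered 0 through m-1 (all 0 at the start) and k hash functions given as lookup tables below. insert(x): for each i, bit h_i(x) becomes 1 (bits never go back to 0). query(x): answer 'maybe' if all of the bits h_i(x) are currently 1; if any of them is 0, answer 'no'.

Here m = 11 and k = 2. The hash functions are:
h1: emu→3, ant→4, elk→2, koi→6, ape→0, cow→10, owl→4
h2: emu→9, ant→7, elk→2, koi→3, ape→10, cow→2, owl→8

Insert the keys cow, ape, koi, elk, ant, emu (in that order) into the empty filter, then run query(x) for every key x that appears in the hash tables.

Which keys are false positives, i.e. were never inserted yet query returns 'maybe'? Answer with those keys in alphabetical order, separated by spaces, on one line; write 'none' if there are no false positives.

Start: bits=00000000000
After insert 'cow': sets bits 2 10 -> bits=00100000001
After insert 'ape': sets bits 0 10 -> bits=10100000001
After insert 'koi': sets bits 3 6 -> bits=10110010001
After insert 'elk': sets bits 2 -> bits=10110010001
After insert 'ant': sets bits 4 7 -> bits=10111011001
After insert 'emu': sets bits 3 9 -> bits=10111011011
Not inserted: owl — query each against bits=10111011011:
query owl: checks bit4=1, bit8=0 (has a 0) -> no => not a false positive
False positives (alphabetical): none

Answer: none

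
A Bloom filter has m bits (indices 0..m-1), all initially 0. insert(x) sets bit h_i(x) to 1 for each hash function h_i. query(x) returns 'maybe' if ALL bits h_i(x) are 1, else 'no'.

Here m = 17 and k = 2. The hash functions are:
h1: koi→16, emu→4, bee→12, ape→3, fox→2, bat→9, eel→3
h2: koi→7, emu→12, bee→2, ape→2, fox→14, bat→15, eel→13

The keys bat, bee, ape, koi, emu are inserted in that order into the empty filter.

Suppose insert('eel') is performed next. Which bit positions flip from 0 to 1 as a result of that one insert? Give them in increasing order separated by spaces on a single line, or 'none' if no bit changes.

Answer: 13

Derivation:
Start: bits=00000000000000000
After insert 'bat': sets bits 9 15 -> bits=00000000010000010
After insert 'bee': sets bits 2 12 -> bits=00100000010010010
After insert 'ape': sets bits 2 3 -> bits=00110000010010010
After insert 'koi': sets bits 7 16 -> bits=00110001010010011
After insert 'emu': sets bits 4 12 -> bits=00111001010010011
insert 'eel' would touch bits 3 13; currently bit3=1, bit13=0
Bits that are 0 among those (would change 0->1): 13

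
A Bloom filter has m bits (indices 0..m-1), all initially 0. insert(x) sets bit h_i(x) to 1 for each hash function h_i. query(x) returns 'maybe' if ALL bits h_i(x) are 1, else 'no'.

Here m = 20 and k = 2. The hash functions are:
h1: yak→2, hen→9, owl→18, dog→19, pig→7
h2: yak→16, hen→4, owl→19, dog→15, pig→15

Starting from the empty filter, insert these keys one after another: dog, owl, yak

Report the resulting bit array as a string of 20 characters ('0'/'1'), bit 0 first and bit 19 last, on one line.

Answer: 00100000000000011011

Derivation:
Start: bits=00000000000000000000
After insert 'dog': sets bits 15 19 -> bits=00000000000000010001
After insert 'owl': sets bits 18 19 -> bits=00000000000000010011
After insert 'yak': sets bits 2 16 -> bits=00100000000000011011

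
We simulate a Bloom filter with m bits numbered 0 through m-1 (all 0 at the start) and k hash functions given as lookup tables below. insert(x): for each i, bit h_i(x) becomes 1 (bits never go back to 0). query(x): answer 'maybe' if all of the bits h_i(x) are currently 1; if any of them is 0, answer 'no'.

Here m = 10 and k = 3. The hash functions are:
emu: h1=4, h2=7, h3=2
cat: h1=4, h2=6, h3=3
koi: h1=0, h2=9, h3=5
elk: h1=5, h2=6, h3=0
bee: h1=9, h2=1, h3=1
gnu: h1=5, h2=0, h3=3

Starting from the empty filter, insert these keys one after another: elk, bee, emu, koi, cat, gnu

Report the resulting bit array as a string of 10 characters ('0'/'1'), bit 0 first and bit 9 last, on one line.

Start: bits=0000000000
After insert 'elk': sets bits 0 5 6 -> bits=1000011000
After insert 'bee': sets bits 1 9 -> bits=1100011001
After insert 'emu': sets bits 2 4 7 -> bits=1110111101
After insert 'koi': sets bits 0 5 9 -> bits=1110111101
After insert 'cat': sets bits 3 4 6 -> bits=1111111101
After insert 'gnu': sets bits 0 3 5 -> bits=1111111101

Answer: 1111111101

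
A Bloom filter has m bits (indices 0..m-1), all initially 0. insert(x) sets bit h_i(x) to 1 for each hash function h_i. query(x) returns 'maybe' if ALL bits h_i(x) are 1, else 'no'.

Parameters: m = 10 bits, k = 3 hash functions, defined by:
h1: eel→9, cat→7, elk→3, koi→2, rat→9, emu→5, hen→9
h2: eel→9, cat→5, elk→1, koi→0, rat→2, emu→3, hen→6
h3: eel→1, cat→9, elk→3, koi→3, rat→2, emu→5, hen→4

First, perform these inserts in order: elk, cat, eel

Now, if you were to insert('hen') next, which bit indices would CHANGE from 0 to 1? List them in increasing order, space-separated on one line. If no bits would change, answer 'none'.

Answer: 4 6

Derivation:
Start: bits=0000000000
After insert 'elk': sets bits 1 3 -> bits=0101000000
After insert 'cat': sets bits 5 7 9 -> bits=0101010101
After insert 'eel': sets bits 1 9 -> bits=0101010101
insert 'hen' would touch bits 4 6 9; currently bit4=0, bit6=0, bit9=1
Bits that are 0 among those (would change 0->1): 4 6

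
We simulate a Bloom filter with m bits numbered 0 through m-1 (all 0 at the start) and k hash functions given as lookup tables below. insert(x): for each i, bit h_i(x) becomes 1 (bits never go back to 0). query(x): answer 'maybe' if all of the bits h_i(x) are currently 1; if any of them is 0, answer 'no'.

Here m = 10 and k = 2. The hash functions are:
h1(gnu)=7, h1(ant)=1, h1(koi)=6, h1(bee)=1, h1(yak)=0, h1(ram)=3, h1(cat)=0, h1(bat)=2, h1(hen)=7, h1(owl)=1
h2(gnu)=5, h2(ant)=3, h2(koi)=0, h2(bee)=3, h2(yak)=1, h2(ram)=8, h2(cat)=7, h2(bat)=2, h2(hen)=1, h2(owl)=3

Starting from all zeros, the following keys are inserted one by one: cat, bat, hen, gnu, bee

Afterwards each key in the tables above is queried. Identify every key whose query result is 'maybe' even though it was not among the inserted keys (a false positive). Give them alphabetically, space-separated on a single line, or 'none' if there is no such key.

Start: bits=0000000000
After insert 'cat': sets bits 0 7 -> bits=1000000100
After insert 'bat': sets bits 2 -> bits=1010000100
After insert 'hen': sets bits 1 7 -> bits=1110000100
After insert 'gnu': sets bits 5 7 -> bits=1110010100
After insert 'bee': sets bits 1 3 -> bits=1111010100
Not inserted: ant koi owl ram yak — query each against bits=1111010100:
query ant: checks bit1=1, bit3=1 (all 1) -> maybe => FALSE POSITIVE
query koi: checks bit0=1, bit6=0 (has a 0) -> no => not a false positive
query owl: checks bit1=1, bit3=1 (all 1) -> maybe => FALSE POSITIVE
query ram: checks bit3=1, bit8=0 (has a 0) -> no => not a false positive
query yak: checks bit0=1, bit1=1 (all 1) -> maybe => FALSE POSITIVE
False positives (alphabetical): ant owl yak

Answer: ant owl yak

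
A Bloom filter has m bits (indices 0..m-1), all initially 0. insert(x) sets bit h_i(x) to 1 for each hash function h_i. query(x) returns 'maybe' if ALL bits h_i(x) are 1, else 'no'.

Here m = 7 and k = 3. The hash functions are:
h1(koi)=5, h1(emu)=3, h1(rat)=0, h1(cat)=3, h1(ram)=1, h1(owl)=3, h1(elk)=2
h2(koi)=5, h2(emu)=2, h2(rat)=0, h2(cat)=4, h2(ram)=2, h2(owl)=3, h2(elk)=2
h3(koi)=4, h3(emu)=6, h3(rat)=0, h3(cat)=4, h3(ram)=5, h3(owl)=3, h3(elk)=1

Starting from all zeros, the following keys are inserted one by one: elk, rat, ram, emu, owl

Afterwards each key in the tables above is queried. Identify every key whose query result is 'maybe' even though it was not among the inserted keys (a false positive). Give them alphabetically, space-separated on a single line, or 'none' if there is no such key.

Answer: none

Derivation:
Start: bits=0000000
After insert 'elk': sets bits 1 2 -> bits=0110000
After insert 'rat': sets bits 0 -> bits=1110000
After insert 'ram': sets bits 1 2 5 -> bits=1110010
After insert 'emu': sets bits 2 3 6 -> bits=1111011
After insert 'owl': sets bits 3 -> bits=1111011
Not inserted: cat koi — query each against bits=1111011:
query cat: checks bit3=1, bit4=0 (has a 0) -> no => not a false positive
query koi: checks bit4=0, bit5=1 (has a 0) -> no => not a false positive
False positives (alphabetical): none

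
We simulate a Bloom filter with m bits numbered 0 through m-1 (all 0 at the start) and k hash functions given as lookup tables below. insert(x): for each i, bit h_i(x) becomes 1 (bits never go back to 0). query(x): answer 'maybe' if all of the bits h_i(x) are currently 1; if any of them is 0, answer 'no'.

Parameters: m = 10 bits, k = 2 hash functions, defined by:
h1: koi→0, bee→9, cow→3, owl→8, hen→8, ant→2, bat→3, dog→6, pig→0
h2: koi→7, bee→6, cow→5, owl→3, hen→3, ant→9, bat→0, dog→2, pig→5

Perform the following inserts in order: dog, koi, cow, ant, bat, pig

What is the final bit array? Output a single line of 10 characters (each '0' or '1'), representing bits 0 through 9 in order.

Start: bits=0000000000
After insert 'dog': sets bits 2 6 -> bits=0010001000
After insert 'koi': sets bits 0 7 -> bits=1010001100
After insert 'cow': sets bits 3 5 -> bits=1011011100
After insert 'ant': sets bits 2 9 -> bits=1011011101
After insert 'bat': sets bits 0 3 -> bits=1011011101
After insert 'pig': sets bits 0 5 -> bits=1011011101

Answer: 1011011101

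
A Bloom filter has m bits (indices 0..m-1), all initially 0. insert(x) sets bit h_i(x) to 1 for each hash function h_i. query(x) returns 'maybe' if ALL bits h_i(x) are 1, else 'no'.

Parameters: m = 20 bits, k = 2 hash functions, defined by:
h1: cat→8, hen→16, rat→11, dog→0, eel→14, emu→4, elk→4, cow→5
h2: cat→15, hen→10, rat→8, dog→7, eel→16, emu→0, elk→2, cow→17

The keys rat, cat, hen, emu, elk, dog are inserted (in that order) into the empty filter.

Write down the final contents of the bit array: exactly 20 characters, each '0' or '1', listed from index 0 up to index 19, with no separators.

Start: bits=00000000000000000000
After insert 'rat': sets bits 8 11 -> bits=00000000100100000000
After insert 'cat': sets bits 8 15 -> bits=00000000100100010000
After insert 'hen': sets bits 10 16 -> bits=00000000101100011000
After insert 'emu': sets bits 0 4 -> bits=10001000101100011000
After insert 'elk': sets bits 2 4 -> bits=10101000101100011000
After insert 'dog': sets bits 0 7 -> bits=10101001101100011000

Answer: 10101001101100011000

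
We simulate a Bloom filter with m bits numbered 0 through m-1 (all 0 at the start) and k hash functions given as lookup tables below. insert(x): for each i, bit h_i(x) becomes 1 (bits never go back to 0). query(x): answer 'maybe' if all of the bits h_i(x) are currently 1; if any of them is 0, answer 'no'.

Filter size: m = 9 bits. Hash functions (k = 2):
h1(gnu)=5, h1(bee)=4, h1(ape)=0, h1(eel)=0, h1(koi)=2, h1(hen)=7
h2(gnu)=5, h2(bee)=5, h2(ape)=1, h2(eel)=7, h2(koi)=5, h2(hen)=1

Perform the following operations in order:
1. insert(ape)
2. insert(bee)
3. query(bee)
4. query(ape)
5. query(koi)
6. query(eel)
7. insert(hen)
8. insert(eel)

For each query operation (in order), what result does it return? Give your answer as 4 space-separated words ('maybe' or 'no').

Start: bits=000000000
Op 1: insert ape -> sets bits 0 1 -> bits=110000000
Op 2: insert bee -> sets bits 4 5 -> bits=110011000
Op 3: query bee -> checks bit4=1, bit5=1 (all 1) -> maybe
Op 4: query ape -> checks bit0=1, bit1=1 (all 1) -> maybe
Op 5: query koi -> checks bit2=0, bit5=1 (has a 0) -> no
Op 6: query eel -> checks bit0=1, bit7=0 (has a 0) -> no
Op 7: insert hen -> sets bits 1 7 -> bits=110011010
Op 8: insert eel -> sets bits 0 7 -> bits=110011010
Query results in order: maybe maybe no no

Answer: maybe maybe no no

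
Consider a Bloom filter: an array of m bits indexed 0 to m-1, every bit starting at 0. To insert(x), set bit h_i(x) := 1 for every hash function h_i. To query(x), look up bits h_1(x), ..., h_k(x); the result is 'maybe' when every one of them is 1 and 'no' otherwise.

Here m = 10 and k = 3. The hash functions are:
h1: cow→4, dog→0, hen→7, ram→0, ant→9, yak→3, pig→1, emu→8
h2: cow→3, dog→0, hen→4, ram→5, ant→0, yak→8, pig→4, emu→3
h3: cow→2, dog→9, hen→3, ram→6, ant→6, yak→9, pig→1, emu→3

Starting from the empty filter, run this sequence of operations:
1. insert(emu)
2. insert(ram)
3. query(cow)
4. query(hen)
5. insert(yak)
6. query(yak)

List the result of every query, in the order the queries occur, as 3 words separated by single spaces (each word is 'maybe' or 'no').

Answer: no no maybe

Derivation:
Start: bits=0000000000
Op 1: insert emu -> sets bits 3 8 -> bits=0001000010
Op 2: insert ram -> sets bits 0 5 6 -> bits=1001011010
Op 3: query cow -> checks bit2=0, bit3=1, bit4=0 (has a 0) -> no
Op 4: query hen -> checks bit3=1, bit4=0, bit7=0 (has a 0) -> no
Op 5: insert yak -> sets bits 3 8 9 -> bits=1001011011
Op 6: query yak -> checks bit3=1, bit8=1, bit9=1 (all 1) -> maybe
Query results in order: no no maybe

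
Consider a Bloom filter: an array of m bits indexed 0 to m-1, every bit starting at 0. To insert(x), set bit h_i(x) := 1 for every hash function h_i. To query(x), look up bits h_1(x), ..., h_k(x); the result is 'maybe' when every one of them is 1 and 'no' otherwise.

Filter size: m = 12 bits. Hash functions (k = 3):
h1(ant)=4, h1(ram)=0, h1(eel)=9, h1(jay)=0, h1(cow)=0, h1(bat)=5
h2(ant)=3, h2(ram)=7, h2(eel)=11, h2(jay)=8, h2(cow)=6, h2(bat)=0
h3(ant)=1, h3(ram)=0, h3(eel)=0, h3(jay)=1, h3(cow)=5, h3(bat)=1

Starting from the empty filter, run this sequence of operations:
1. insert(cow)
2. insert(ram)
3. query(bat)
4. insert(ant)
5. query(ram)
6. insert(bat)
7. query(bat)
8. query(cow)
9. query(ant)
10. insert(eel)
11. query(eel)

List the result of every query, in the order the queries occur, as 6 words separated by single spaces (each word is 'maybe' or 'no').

Start: bits=000000000000
Op 1: insert cow -> sets bits 0 5 6 -> bits=100001100000
Op 2: insert ram -> sets bits 0 7 -> bits=100001110000
Op 3: query bat -> checks bit0=1, bit1=0, bit5=1 (has a 0) -> no
Op 4: insert ant -> sets bits 1 3 4 -> bits=110111110000
Op 5: query ram -> checks bit0=1, bit7=1 (all 1) -> maybe
Op 6: insert bat -> sets bits 0 1 5 -> bits=110111110000
Op 7: query bat -> checks bit0=1, bit1=1, bit5=1 (all 1) -> maybe
Op 8: query cow -> checks bit0=1, bit5=1, bit6=1 (all 1) -> maybe
Op 9: query ant -> checks bit1=1, bit3=1, bit4=1 (all 1) -> maybe
Op 10: insert eel -> sets bits 0 9 11 -> bits=110111110101
Op 11: query eel -> checks bit0=1, bit9=1, bit11=1 (all 1) -> maybe
Query results in order: no maybe maybe maybe maybe maybe

Answer: no maybe maybe maybe maybe maybe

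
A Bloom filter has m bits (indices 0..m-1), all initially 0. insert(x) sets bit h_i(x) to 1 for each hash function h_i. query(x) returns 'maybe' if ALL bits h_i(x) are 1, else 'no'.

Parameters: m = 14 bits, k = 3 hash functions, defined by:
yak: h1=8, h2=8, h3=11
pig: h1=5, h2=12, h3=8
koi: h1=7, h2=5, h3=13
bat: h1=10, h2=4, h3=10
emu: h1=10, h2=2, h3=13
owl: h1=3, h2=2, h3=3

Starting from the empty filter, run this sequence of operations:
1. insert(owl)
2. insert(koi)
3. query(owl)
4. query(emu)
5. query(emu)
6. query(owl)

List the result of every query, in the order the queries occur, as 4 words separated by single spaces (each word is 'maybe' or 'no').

Start: bits=00000000000000
Op 1: insert owl -> sets bits 2 3 -> bits=00110000000000
Op 2: insert koi -> sets bits 5 7 13 -> bits=00110101000001
Op 3: query owl -> checks bit2=1, bit3=1 (all 1) -> maybe
Op 4: query emu -> checks bit2=1, bit10=0, bit13=1 (has a 0) -> no
Op 5: query emu -> checks bit2=1, bit10=0, bit13=1 (has a 0) -> no
Op 6: query owl -> checks bit2=1, bit3=1 (all 1) -> maybe
Query results in order: maybe no no maybe

Answer: maybe no no maybe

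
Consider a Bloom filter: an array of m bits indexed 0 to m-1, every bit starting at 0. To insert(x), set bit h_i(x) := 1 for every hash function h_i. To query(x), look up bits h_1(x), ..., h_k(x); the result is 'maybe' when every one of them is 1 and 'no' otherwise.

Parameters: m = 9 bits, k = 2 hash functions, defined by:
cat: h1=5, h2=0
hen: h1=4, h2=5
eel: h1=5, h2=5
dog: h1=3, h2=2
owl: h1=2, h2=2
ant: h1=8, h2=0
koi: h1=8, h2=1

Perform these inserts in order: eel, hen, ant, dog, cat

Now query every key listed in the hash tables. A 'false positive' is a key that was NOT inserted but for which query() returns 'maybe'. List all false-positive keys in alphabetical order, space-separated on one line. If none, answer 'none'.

Start: bits=000000000
After insert 'eel': sets bits 5 -> bits=000001000
After insert 'hen': sets bits 4 5 -> bits=000011000
After insert 'ant': sets bits 0 8 -> bits=100011001
After insert 'dog': sets bits 2 3 -> bits=101111001
After insert 'cat': sets bits 0 5 -> bits=101111001
Not inserted: koi owl — query each against bits=101111001:
query koi: checks bit1=0, bit8=1 (has a 0) -> no => not a false positive
query owl: checks bit2=1 (all 1) -> maybe => FALSE POSITIVE
False positives (alphabetical): owl

Answer: owl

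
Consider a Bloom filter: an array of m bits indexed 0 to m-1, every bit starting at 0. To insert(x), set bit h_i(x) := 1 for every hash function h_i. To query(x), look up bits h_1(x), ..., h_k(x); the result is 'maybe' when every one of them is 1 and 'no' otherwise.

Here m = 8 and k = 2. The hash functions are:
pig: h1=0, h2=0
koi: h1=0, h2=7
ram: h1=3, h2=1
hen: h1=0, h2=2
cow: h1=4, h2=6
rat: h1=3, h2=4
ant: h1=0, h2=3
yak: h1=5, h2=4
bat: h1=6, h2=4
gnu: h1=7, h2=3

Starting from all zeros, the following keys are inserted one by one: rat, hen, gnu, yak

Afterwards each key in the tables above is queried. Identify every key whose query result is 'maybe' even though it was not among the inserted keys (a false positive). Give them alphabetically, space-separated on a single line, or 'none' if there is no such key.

Answer: ant koi pig

Derivation:
Start: bits=00000000
After insert 'rat': sets bits 3 4 -> bits=00011000
After insert 'hen': sets bits 0 2 -> bits=10111000
After insert 'gnu': sets bits 3 7 -> bits=10111001
After insert 'yak': sets bits 4 5 -> bits=10111101
Not inserted: ant bat cow koi pig ram — query each against bits=10111101:
query ant: checks bit0=1, bit3=1 (all 1) -> maybe => FALSE POSITIVE
query bat: checks bit4=1, bit6=0 (has a 0) -> no => not a false positive
query cow: checks bit4=1, bit6=0 (has a 0) -> no => not a false positive
query koi: checks bit0=1, bit7=1 (all 1) -> maybe => FALSE POSITIVE
query pig: checks bit0=1 (all 1) -> maybe => FALSE POSITIVE
query ram: checks bit1=0, bit3=1 (has a 0) -> no => not a false positive
False positives (alphabetical): ant koi pig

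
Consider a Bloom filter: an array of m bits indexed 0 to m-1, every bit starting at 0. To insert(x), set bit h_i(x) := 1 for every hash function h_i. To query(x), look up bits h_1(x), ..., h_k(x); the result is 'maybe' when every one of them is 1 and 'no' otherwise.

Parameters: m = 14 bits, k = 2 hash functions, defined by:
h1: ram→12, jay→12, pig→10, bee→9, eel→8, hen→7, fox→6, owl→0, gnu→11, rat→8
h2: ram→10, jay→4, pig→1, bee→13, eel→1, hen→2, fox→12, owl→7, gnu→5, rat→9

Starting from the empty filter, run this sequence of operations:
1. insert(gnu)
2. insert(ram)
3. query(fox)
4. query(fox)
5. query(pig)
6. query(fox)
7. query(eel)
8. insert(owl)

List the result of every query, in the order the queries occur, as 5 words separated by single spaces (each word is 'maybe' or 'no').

Answer: no no no no no

Derivation:
Start: bits=00000000000000
Op 1: insert gnu -> sets bits 5 11 -> bits=00000100000100
Op 2: insert ram -> sets bits 10 12 -> bits=00000100001110
Op 3: query fox -> checks bit6=0, bit12=1 (has a 0) -> no
Op 4: query fox -> checks bit6=0, bit12=1 (has a 0) -> no
Op 5: query pig -> checks bit1=0, bit10=1 (has a 0) -> no
Op 6: query fox -> checks bit6=0, bit12=1 (has a 0) -> no
Op 7: query eel -> checks bit1=0, bit8=0 (has a 0) -> no
Op 8: insert owl -> sets bits 0 7 -> bits=10000101001110
Query results in order: no no no no no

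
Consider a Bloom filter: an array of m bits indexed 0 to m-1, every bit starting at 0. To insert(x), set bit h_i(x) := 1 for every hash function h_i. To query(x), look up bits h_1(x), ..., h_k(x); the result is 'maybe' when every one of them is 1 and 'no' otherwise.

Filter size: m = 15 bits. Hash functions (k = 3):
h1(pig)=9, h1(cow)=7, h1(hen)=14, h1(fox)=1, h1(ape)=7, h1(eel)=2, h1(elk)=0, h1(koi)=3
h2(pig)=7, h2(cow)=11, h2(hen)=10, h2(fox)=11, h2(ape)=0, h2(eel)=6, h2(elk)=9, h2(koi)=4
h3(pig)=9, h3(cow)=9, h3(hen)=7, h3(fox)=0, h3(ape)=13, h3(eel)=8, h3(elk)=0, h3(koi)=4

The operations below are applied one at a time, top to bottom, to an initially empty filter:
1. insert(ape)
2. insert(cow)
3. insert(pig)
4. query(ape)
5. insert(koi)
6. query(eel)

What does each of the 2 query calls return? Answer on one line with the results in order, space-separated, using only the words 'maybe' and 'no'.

Answer: maybe no

Derivation:
Start: bits=000000000000000
Op 1: insert ape -> sets bits 0 7 13 -> bits=100000010000010
Op 2: insert cow -> sets bits 7 9 11 -> bits=100000010101010
Op 3: insert pig -> sets bits 7 9 -> bits=100000010101010
Op 4: query ape -> checks bit0=1, bit7=1, bit13=1 (all 1) -> maybe
Op 5: insert koi -> sets bits 3 4 -> bits=100110010101010
Op 6: query eel -> checks bit2=0, bit6=0, bit8=0 (has a 0) -> no
Query results in order: maybe no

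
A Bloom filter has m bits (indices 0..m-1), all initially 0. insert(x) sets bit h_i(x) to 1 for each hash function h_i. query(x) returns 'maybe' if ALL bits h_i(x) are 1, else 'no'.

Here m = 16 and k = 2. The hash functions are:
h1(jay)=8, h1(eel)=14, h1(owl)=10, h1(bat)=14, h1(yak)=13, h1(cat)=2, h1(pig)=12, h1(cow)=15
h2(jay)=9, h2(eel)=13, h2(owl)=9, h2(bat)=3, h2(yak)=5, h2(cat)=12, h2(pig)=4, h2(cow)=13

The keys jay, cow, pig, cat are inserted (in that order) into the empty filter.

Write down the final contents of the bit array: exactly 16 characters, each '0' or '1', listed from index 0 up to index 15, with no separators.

Start: bits=0000000000000000
After insert 'jay': sets bits 8 9 -> bits=0000000011000000
After insert 'cow': sets bits 13 15 -> bits=0000000011000101
After insert 'pig': sets bits 4 12 -> bits=0000100011001101
After insert 'cat': sets bits 2 12 -> bits=0010100011001101

Answer: 0010100011001101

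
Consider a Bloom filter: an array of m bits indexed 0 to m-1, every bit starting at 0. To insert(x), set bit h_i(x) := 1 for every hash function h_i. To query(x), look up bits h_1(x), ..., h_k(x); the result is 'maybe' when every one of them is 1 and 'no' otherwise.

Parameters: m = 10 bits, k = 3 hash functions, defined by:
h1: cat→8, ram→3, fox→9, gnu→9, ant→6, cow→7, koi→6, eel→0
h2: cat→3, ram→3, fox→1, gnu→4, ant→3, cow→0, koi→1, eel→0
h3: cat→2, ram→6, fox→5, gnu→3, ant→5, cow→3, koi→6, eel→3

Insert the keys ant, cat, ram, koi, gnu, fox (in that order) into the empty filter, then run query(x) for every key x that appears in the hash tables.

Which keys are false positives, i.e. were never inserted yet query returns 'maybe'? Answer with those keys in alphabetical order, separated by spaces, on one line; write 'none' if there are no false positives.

Answer: none

Derivation:
Start: bits=0000000000
After insert 'ant': sets bits 3 5 6 -> bits=0001011000
After insert 'cat': sets bits 2 3 8 -> bits=0011011010
After insert 'ram': sets bits 3 6 -> bits=0011011010
After insert 'koi': sets bits 1 6 -> bits=0111011010
After insert 'gnu': sets bits 3 4 9 -> bits=0111111011
After insert 'fox': sets bits 1 5 9 -> bits=0111111011
Not inserted: cow eel — query each against bits=0111111011:
query cow: checks bit0=0, bit3=1, bit7=0 (has a 0) -> no => not a false positive
query eel: checks bit0=0, bit3=1 (has a 0) -> no => not a false positive
False positives (alphabetical): none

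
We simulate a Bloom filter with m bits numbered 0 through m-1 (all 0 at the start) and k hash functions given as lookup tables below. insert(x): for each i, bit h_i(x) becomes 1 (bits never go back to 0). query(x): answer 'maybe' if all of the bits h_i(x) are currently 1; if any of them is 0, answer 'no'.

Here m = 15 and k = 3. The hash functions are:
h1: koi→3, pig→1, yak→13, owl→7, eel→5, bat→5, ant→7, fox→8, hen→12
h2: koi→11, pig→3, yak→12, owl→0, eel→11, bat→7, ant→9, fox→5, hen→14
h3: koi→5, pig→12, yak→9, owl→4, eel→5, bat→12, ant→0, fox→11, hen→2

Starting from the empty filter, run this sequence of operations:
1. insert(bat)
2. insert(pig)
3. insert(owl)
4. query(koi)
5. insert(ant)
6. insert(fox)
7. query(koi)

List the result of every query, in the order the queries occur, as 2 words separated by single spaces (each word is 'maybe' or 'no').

Start: bits=000000000000000
Op 1: insert bat -> sets bits 5 7 12 -> bits=000001010000100
Op 2: insert pig -> sets bits 1 3 12 -> bits=010101010000100
Op 3: insert owl -> sets bits 0 4 7 -> bits=110111010000100
Op 4: query koi -> checks bit3=1, bit5=1, bit11=0 (has a 0) -> no
Op 5: insert ant -> sets bits 0 7 9 -> bits=110111010100100
Op 6: insert fox -> sets bits 5 8 11 -> bits=110111011101100
Op 7: query koi -> checks bit3=1, bit5=1, bit11=1 (all 1) -> maybe
Query results in order: no maybe

Answer: no maybe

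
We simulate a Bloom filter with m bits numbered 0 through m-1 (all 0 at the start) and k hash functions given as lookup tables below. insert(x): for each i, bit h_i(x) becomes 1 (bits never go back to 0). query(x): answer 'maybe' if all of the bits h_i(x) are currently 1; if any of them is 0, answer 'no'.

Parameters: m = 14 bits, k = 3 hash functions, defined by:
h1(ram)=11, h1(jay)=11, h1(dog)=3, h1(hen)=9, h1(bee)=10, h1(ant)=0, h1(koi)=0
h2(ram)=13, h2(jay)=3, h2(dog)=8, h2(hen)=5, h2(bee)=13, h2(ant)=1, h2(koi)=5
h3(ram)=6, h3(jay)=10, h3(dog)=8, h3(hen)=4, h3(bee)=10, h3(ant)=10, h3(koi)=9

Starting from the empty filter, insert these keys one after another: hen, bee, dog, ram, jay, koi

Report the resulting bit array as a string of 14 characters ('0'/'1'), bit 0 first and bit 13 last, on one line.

Answer: 10011110111101

Derivation:
Start: bits=00000000000000
After insert 'hen': sets bits 4 5 9 -> bits=00001100010000
After insert 'bee': sets bits 10 13 -> bits=00001100011001
After insert 'dog': sets bits 3 8 -> bits=00011100111001
After insert 'ram': sets bits 6 11 13 -> bits=00011110111101
After insert 'jay': sets bits 3 10 11 -> bits=00011110111101
After insert 'koi': sets bits 0 5 9 -> bits=10011110111101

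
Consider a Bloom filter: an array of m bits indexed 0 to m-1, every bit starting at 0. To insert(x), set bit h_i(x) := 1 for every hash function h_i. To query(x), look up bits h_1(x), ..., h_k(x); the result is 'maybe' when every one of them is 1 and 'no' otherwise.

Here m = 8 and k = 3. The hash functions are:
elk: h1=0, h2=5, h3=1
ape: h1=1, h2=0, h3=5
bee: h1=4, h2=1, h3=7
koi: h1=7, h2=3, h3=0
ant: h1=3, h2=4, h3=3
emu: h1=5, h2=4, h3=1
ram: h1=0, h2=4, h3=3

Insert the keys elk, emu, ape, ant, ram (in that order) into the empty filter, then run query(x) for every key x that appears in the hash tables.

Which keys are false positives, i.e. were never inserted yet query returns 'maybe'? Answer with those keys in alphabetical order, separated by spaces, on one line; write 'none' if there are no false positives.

Start: bits=00000000
After insert 'elk': sets bits 0 1 5 -> bits=11000100
After insert 'emu': sets bits 1 4 5 -> bits=11001100
After insert 'ape': sets bits 0 1 5 -> bits=11001100
After insert 'ant': sets bits 3 4 -> bits=11011100
After insert 'ram': sets bits 0 3 4 -> bits=11011100
Not inserted: bee koi — query each against bits=11011100:
query bee: checks bit1=1, bit4=1, bit7=0 (has a 0) -> no => not a false positive
query koi: checks bit0=1, bit3=1, bit7=0 (has a 0) -> no => not a false positive
False positives (alphabetical): none

Answer: none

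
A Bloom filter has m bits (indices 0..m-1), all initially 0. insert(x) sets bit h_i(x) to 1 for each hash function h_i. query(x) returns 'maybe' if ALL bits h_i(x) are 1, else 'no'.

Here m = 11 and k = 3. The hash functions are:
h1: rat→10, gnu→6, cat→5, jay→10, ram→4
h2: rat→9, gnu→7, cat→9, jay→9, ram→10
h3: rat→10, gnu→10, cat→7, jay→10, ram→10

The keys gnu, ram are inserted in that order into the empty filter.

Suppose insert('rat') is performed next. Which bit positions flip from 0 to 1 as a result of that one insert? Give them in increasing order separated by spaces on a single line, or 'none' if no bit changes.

Answer: 9

Derivation:
Start: bits=00000000000
After insert 'gnu': sets bits 6 7 10 -> bits=00000011001
After insert 'ram': sets bits 4 10 -> bits=00001011001
insert 'rat' would touch bits 9 10; currently bit9=0, bit10=1
Bits that are 0 among those (would change 0->1): 9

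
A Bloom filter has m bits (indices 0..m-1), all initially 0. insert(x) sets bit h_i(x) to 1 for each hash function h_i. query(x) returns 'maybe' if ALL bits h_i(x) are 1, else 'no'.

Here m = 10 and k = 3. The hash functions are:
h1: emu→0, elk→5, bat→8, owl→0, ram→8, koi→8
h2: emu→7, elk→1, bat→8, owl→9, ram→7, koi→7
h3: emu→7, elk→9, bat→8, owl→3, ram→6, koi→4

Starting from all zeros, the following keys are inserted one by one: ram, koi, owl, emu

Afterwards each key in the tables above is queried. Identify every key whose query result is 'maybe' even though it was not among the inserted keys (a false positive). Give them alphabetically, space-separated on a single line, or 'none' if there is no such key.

Start: bits=0000000000
After insert 'ram': sets bits 6 7 8 -> bits=0000001110
After insert 'koi': sets bits 4 7 8 -> bits=0000101110
After insert 'owl': sets bits 0 3 9 -> bits=1001101111
After insert 'emu': sets bits 0 7 -> bits=1001101111
Not inserted: bat elk — query each against bits=1001101111:
query bat: checks bit8=1 (all 1) -> maybe => FALSE POSITIVE
query elk: checks bit1=0, bit5=0, bit9=1 (has a 0) -> no => not a false positive
False positives (alphabetical): bat

Answer: bat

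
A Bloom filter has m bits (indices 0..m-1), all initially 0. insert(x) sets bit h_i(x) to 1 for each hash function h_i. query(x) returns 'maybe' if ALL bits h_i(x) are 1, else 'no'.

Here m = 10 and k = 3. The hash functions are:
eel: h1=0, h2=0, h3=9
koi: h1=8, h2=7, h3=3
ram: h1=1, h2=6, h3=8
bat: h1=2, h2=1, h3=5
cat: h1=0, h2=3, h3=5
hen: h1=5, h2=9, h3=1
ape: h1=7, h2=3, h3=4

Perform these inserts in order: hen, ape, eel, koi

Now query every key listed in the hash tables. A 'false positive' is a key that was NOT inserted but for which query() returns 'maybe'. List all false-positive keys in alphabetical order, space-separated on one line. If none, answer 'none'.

Start: bits=0000000000
After insert 'hen': sets bits 1 5 9 -> bits=0100010001
After insert 'ape': sets bits 3 4 7 -> bits=0101110101
After insert 'eel': sets bits 0 9 -> bits=1101110101
After insert 'koi': sets bits 3 7 8 -> bits=1101110111
Not inserted: bat cat ram — query each against bits=1101110111:
query bat: checks bit1=1, bit2=0, bit5=1 (has a 0) -> no => not a false positive
query cat: checks bit0=1, bit3=1, bit5=1 (all 1) -> maybe => FALSE POSITIVE
query ram: checks bit1=1, bit6=0, bit8=1 (has a 0) -> no => not a false positive
False positives (alphabetical): cat

Answer: cat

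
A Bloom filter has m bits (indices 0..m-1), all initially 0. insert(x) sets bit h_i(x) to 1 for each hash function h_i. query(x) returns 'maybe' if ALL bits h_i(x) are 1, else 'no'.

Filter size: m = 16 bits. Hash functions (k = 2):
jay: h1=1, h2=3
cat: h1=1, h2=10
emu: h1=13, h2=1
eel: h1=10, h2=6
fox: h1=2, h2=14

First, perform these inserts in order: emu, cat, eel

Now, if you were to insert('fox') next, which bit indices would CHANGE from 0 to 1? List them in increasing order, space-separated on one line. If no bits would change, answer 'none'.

Start: bits=0000000000000000
After insert 'emu': sets bits 1 13 -> bits=0100000000000100
After insert 'cat': sets bits 1 10 -> bits=0100000000100100
After insert 'eel': sets bits 6 10 -> bits=0100001000100100
insert 'fox' would touch bits 2 14; currently bit2=0, bit14=0
Bits that are 0 among those (would change 0->1): 2 14

Answer: 2 14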